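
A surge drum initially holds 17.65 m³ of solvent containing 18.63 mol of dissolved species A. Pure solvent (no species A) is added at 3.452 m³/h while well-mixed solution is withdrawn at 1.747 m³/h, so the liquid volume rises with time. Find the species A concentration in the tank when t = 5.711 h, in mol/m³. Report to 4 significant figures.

0.4337 mol/m³

Total volume: dV/dt = Q_in − Q_out = 1.70500 m³/h, so V(t) = 17.65 + 1.70500 t and V(5.711) = 27.3873 m³.
No species A enters, so dm/dt = −Q_out · (m/V).
Separate: dm/m = −Q_out dt/V(t) ⇒ ln(m/m₀) = −(Q_out/(Q_in−Q_out)) ln(V/V₀).
m = m₀ (V₀/V)^(Q_out/(Q_in−Q_out)) = 18.63 × (17.65/27.3873)^(1.02463) = 11.8771 mol.
C = m/V = 11.8771/27.3873 = 0.433671 mol/m³.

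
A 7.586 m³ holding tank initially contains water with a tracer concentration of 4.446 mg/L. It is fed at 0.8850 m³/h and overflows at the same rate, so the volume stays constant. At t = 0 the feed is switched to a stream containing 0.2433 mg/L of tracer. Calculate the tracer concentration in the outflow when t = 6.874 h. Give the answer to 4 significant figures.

2.128 mg/L

Transient balance on the dissolved component: V dC/dt = Q(C_in − C).
Rewrite as dC/dt + C/τ = C_in/τ, τ = V/Q = 8.57175 h.
C approaches C_in exponentially: C(t) = C_in + (C₀ − C_in) e^(−t/τ).
C(6.874) = 0.2433 + (4.446 − 0.2433)·e^(−6.874/8.57175) = 0.2433 + (4.20270)·0.448460 = 2.12804 mg/L.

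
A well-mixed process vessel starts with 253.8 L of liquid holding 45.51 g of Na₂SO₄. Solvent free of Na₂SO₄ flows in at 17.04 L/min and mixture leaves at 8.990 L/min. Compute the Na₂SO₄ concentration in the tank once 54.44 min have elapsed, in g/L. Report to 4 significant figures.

0.02145 g/L

Total volume: dV/dt = Q_in − Q_out = 8.05000 L/min, so V(t) = 253.8 + 8.05000 t and V(54.44) = 692.042 L.
Solute balance: dm/dt = 0 − Q_out C = −Q_out m/V(t).
dm/m = −Q_out dt/(V₀ + 8.05000 t); integrating gives ln(m/m₀) = −(Q_out/(Q_in−Q_out)) ln(V/V₀).
m = m₀ (V₀/V)^(Q_out/(Q_in−Q_out)) = 45.51 × (253.8/692.042)^(1.11677) = 14.8455 g.
C = m/V = 14.8455/692.042 = 0.0214518 g/L.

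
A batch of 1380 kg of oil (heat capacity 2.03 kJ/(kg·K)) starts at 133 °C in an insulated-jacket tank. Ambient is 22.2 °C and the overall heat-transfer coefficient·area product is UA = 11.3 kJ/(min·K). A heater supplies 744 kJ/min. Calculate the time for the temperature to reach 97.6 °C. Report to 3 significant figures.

384 min

Lumped-capacitance energy balance: M c_p dT/dt = UA(T_amb − T) + Q̇.
τ = M c_p/UA = 247.91 min; T_ss = T_amb + Q̇/UA = 22.2 + 744/11.3 = 88.041 °C.
T(t) = T_ss + (T₀ − T_ss)e^(−t/τ); set T = 97.6:
t = −τ ln[(T − T_ss)/(T₀ − T_ss)] = −247.91 · ln(0.21262) = 383.83 min.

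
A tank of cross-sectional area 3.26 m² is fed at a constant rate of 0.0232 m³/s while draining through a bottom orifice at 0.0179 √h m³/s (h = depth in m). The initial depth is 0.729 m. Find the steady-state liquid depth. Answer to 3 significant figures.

Level balance: A dh/dt = 0.0232 − 0.0179 √h. Setting dh/dt = 0:
Q_in = 0.0179 √h_ss ⇒ √h_ss = 0.0232/0.0179 = 1.2961.
h_ss = 1.2961² = 1.6798 m. (Since h₀ = 0.729 m < h_ss, the level will rise toward this value.)

1.68 m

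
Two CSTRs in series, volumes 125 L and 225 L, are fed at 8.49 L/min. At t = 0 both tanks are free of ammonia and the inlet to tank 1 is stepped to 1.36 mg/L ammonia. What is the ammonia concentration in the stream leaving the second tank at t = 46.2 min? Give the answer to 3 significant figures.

Time constants: τᵢ = Vᵢ/Q for each well-mixed tank.
τ₁ = 125/8.49 = 14.723 min; τ₂ = 225/8.49 = 26.502 min.
Tank 1: C₁ = C_in(1 − e^(−t/τ₁)). Tank 2 (τ₁ ≠ τ₂): C₂ = C_in[1 − (τ₁ e^(−t/τ₁) − τ₂ e^(−t/τ₂))/(τ₁ − τ₂)].
At t = 46.2: e^(−t/τ₁) = 0.043374, e^(−t/τ₂) = 0.17495.
C₂ = 1.36·[1 − (14.723·0.043374 − 26.502·0.17495)/(-11.779)] = 1.36·0.66059 = 0.89840 mg/L.

0.898 mg/L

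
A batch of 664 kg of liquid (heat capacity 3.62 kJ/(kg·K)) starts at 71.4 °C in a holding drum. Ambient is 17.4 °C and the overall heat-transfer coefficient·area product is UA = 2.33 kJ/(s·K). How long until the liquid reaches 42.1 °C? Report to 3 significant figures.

Energy balance: M c_p dT/dt = −UA(T − T_amb).
τ = M c_p/UA = 1031.6 s; T_ss = T_amb = 17.400 °C.
T(t) = T_ss + (T₀ − T_ss)e^(−t/τ); set T = 42.1:
t = −τ ln[(T − T_ss)/(T₀ − T_ss)] = −1031.6 · ln(0.45741) = 806.92 s.

807 s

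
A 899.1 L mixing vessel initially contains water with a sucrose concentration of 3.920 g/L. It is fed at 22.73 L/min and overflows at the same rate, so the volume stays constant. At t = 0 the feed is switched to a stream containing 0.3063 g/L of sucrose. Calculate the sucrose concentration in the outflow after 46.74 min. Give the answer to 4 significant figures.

1.415 g/L

Unsteady species balance (constant V, well mixed): V dC/dt = Q(C_in − C).
So dC/dt = (C_in − C)/τ with τ = V/Q = 899.1/22.73 = 39.5557 min.
Solution: C(t) = C_in + (C₀ − C_in) e^(−t/τ).
C(46.74) = 0.3063 + (3.920 − 0.3063)·e^(−46.74/39.5557) = 0.3063 + (3.61370)·0.306779 = 1.41491 g/L.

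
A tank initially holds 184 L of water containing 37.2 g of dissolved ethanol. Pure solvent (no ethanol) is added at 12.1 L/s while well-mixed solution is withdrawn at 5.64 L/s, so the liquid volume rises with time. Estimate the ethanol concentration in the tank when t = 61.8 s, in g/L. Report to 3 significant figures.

Let m(t) be the amount of ethanol. Volume: V(t) = V₀ + (Q_in − Q_out) t = 184 + 6.4600 t; V(61.8) = 583.23 L.
Solute balance: dm/dt = 0 − Q_out C = −Q_out m/V(t).
Separate: dm/m = −Q_out dt/V(t) ⇒ ln(m/m₀) = −(Q_out/(Q_in−Q_out)) ln(V/V₀).
m = m₀ (V₀/V)^(Q_out/(Q_in−Q_out)) = 37.2 × (184/583.23)^(0.87307) = 13.587 g.
C = m/V = 13.587/583.23 = 0.023296 g/L.

0.0233 g/L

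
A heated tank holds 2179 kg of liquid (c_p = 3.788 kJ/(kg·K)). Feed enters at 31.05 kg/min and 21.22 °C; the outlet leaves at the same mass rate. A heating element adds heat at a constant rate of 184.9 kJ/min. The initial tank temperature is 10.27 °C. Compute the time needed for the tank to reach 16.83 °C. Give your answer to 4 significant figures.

M c_p dT/dt = ṁ c_p (T_in − T) + Q̇.
τ = M/ṁ = 70.1771 min; T_ss = T_in + Q̇/(ṁ c_p) = 22.7920 °C.
T(t) = T_ss + (T₀ − T_ss) e^(−t/τ). Set T = 16.83:
e^(−t/τ) = (16.83 − 22.7920)/(10.27 − 22.7920) = 0.476124
t = −70.1771 · ln(0.476124) = 52.0768 min.

52.08 min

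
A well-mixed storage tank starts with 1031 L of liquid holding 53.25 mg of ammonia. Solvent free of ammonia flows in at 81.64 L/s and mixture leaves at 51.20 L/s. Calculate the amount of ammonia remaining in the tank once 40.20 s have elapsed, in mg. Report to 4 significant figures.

Let m(t) be the amount of ammonia. Volume: V(t) = V₀ + (Q_in − Q_out) t = 1031 + 30.4400 t; V(40.20) = 2254.69 L.
Species balance (pure solvent in): dm/dt = −Q_out · m/V(t).
Separate: dm/m = −Q_out dt/V(t) ⇒ ln(m/m₀) = −(Q_out/(Q_in−Q_out)) ln(V/V₀).
m = m₀ (V₀/V)^(Q_out/(Q_in−Q_out)) = 53.25 × (1031/2254.69)^(1.68200) = 14.2801 mg.

14.28 mg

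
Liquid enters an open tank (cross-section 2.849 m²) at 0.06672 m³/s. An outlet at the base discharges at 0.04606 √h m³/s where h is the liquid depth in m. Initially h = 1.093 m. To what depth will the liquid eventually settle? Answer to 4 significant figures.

Unsteady balance on liquid volume: A dh/dt = Q_in − 0.04606 √h. At steady state dh/dt = 0:
Q_in = 0.04606 √h_ss ⇒ √h_ss = 0.06672/0.04606 = 1.44855.
h_ss = 1.44855² = 2.09828 m. (Since h₀ = 1.093 m < h_ss, the level will rise toward this value.)

2.098 m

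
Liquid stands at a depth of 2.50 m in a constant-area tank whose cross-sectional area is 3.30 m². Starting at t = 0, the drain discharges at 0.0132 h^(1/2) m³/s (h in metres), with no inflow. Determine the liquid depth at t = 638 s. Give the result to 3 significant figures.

0.0931 m

A dh/dt = −Q_out = −0.0132 √h.
Separate and integrate: 2(√h − √h₀) = −(0.0132/A) t.
√h = √2.50 − 0.0132·638/(2·3.30) = 1.5811 − 1.2760 = 0.30514.
h = 0.30514² = 0.093110 m.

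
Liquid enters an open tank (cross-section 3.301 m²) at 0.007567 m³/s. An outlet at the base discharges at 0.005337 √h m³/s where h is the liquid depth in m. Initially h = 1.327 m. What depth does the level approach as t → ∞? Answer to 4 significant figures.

A dh/dt = Q_in − 0.005337 √h. Steady state requires inflow = outflow:
Q_in = 0.005337 √h_ss ⇒ √h_ss = 0.007567/0.005337 = 1.41784.
h_ss = 1.41784² = 2.01026 m. (Since h₀ = 1.327 m < h_ss, the level will rise toward this value.)

2.010 m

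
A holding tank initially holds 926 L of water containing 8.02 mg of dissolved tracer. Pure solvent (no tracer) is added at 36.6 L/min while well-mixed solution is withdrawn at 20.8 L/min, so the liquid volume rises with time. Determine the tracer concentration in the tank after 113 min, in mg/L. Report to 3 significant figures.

Total volume: dV/dt = Q_in − Q_out = 15.800 L/min, so V(t) = 926 + 15.800 t and V(113) = 2711.4 L.
Solute balance: dm/dt = 0 − Q_out C = −Q_out m/V(t).
Separate: dm/m = −Q_out dt/V(t) ⇒ ln(m/m₀) = −(Q_out/(Q_in−Q_out)) ln(V/V₀).
m = m₀ (V₀/V)^(Q_out/(Q_in−Q_out)) = 8.02 × (926/2711.4)^(1.3165) = 1.9496 mg.
C = m/V = 1.9496/2711.4 = 0.00071903 mg/L.

0.000719 mg/L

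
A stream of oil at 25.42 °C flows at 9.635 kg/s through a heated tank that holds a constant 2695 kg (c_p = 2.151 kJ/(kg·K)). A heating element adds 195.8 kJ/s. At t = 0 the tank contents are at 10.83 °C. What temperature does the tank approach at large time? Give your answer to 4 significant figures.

34.87 °C

M c_p dT/dt = ṁ c_p (T_in − T) + Q̇.
At steady state dT/dt = 0 ⇒ T_ss = T_in + Q̇/(ṁ c_p) = 25.42 + 195.8/(9.635·2.151) = 34.8676 °C.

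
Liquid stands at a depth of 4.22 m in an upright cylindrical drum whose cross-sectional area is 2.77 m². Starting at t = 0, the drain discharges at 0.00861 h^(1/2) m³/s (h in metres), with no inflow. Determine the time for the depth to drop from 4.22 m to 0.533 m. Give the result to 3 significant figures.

852 s

A dh/dt = −Q_out = −0.00861 √h.
This is separable: 2 d(√h)/dt = −0.00861/A, so √h = √h₀ − (0.00861/(2A)) t.
t = 2A(√h₀ − √h)/0.00861 = 2·2.77·(√4.22 − √0.533)/0.00861
  = 5.5400 × (2.0543 − 0.73007) / 0.00861 = 852.04 s.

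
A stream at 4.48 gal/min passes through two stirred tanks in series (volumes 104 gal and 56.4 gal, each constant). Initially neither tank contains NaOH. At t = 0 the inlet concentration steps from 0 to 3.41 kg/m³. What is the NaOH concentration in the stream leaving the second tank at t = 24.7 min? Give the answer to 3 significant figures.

Time constants: τᵢ = Vᵢ/Q for each well-mixed tank.
τ₁ = 104/4.48 = 23.214 min; τ₂ = 56.4/4.48 = 12.589 min.
Solving the cascade with C₁(0)=C₂(0)=0 gives C₂(t) = C_in[1 − (τ₁ e^(−t/τ₁) − τ₂ e^(−t/τ₂))/(τ₁ − τ₂)].
At t = 24.7: e^(−t/τ₁) = 0.34507, e^(−t/τ₂) = 0.14058.
C₂ = 3.41·[1 − (23.214·0.34507 − 12.589·0.14058)/(10.625)] = 3.41·0.41263 = 1.4071 kg/m³.

1.41 kg/m³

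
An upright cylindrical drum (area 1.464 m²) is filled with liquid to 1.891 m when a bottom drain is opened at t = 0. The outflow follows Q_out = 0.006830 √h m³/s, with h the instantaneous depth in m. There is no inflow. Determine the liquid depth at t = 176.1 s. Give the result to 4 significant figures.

0.9300 m

Accumulation of liquid (constant cross-section A): A dh/dt = −0.006830 √h.
Separate and integrate: 2(√h − √h₀) = −(0.006830/A) t.
√h = √1.891 − 0.006830·176.1/(2·1.464) = 1.37514 − 0.410780 = 0.964357.
h = 0.964357² = 0.929984 m.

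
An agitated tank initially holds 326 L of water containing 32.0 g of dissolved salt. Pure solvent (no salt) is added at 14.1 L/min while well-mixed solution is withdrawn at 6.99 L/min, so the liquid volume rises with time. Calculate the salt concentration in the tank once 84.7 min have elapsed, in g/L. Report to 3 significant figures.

Let m(t) be the amount of salt. Volume: V(t) = V₀ + (Q_in − Q_out) t = 326 + 7.1100 t; V(84.7) = 928.22 L.
Species balance (pure solvent in): dm/dt = −Q_out · m/V(t).
Separate: dm/m = −Q_out dt/V(t) ⇒ ln(m/m₀) = −(Q_out/(Q_in−Q_out)) ln(V/V₀).
m = m₀ (V₀/V)^(Q_out/(Q_in−Q_out)) = 32.0 × (326/928.22)^(0.98312) = 11.439 g.
C = m/V = 11.439/928.22 = 0.012324 g/L.

0.0123 g/L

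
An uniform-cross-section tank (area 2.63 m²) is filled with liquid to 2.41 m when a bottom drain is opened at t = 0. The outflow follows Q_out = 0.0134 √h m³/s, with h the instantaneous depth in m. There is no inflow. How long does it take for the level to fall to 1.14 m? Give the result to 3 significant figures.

Volume balance on the tank: A dh/dt = −0.0134 √h.
∫ h^(−1/2) dh = −(0.0134/A) ∫ dt, giving 2√h = 2√h₀ − (0.0134/A) t.
t = 2A(√h₀ − √h)/0.0134 = 2·2.63·(√2.41 − √1.14)/0.0134
  = 5.2600 × (1.5524 − 1.0677) / 0.0134 = 190.27 s.

190 s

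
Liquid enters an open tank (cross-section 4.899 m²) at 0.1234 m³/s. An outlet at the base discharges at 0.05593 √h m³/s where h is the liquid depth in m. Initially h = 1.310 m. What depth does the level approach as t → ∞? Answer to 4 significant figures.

A dh/dt = Q_in − 0.05593 √h. Steady state requires inflow = outflow:
Q_in = 0.05593 √h_ss ⇒ √h_ss = 0.1234/0.05593 = 2.20633.
h_ss = 2.20633² = 4.86789 m. (Since h₀ = 1.310 m < h_ss, the level will rise toward this value.)

4.868 m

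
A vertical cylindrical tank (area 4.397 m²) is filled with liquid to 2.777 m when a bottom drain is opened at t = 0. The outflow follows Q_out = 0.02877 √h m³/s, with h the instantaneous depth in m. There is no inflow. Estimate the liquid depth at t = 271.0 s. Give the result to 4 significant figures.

Unsteady balance on liquid volume: A dh/dt = −0.02877 √h.
Separate and integrate: 2(√h − √h₀) = −(0.02877/A) t.
√h = √2.777 − 0.02877·271.0/(2·4.397) = 1.66643 − 0.886590 = 0.779844.
h = 0.779844² = 0.608156 m.

0.6082 m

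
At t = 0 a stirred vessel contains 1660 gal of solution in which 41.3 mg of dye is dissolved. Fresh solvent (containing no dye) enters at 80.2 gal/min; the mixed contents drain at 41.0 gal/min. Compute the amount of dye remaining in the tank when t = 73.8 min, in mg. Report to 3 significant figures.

Total volume: dV/dt = Q_in − Q_out = 39.200 gal/min, so V(t) = 1660 + 39.200 t and V(73.8) = 4553.0 gal.
Solute balance: dm/dt = 0 − Q_out C = −Q_out m/V(t).
Separate: dm/m = −Q_out dt/V(t) ⇒ ln(m/m₀) = −(Q_out/(Q_in−Q_out)) ln(V/V₀).
m = m₀ (V₀/V)^(Q_out/(Q_in−Q_out)) = 41.3 × (1660/4553.0)^(1.0459) = 14.376 mg.

14.4 mg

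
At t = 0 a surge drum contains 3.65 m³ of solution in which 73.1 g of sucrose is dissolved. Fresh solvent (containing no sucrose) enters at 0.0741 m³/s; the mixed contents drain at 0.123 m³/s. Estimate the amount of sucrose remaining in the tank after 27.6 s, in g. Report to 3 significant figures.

Total volume: dV/dt = Q_in − Q_out = -0.048900 m³/s, so V(t) = 3.65 − 0.048900 t and V(27.6) = 2.3004 m³.
No sucrose enters, so dm/dt = −Q_out · (m/V).
dm/m = −Q_out dt/(V₀ − 0.048900 t); integrating gives ln(m/m₀) = −(Q_out/(Q_in−Q_out)) ln(V/V₀).
m = m₀ (V₀/V)^(Q_out/(Q_in−Q_out)) = 73.1 × (3.65/2.3004)^(-2.5153) = 22.888 g.

22.9 g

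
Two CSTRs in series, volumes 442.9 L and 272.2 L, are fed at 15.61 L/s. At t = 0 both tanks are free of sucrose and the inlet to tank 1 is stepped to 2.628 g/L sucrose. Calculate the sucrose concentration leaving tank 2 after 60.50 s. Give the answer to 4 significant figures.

1.950 g/L

Time constants: τᵢ = Vᵢ/Q for each well-mixed tank.
τ₁ = 442.9/15.61 = 28.3728 s; τ₂ = 272.2/15.61 = 17.4375 s.
Solving the cascade with C₁(0)=C₂(0)=0 gives C₂(t) = C_in[1 − (τ₁ e^(−t/τ₁) − τ₂ e^(−t/τ₂))/(τ₁ − τ₂)].
At t = 60.50: e^(−t/τ₁) = 0.118562, e^(−t/τ₂) = 0.0311318.
C₂ = 2.628·[1 − (28.3728·0.118562 − 17.4375·0.0311318)/(10.9353)] = 2.628·0.742021 = 1.95003 g/L.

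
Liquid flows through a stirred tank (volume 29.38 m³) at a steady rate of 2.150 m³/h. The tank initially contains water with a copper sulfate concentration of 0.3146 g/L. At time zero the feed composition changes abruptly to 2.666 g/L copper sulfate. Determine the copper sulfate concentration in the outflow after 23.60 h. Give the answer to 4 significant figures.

2.248 g/L

Accumulation = in − out for the solute gives V dC/dt = Q(C_in − C).
So dC/dt = (C_in − C)/τ with τ = V/Q = 29.38/2.150 = 13.6651 h.
This is linear first-order; C(t) = C_in + (C₀ − C_in) e^(−t/τ).
C(23.60) = 2.666 + (0.3146 − 2.666)·e^(−23.60/13.6651) = 2.666 + (-2.35140)·0.177813 = 2.24789 g/L.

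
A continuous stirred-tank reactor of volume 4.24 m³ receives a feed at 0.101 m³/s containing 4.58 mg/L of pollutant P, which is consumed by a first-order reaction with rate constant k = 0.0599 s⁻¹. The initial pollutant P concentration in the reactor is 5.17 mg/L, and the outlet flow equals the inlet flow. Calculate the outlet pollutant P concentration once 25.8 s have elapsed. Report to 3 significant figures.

1.75 mg/L

Species balance: V dC/dt = Q C_in − Q C − k V C.
This is linear with rate a = Q/V + k = 0.083721 s⁻¹.
C_ss = Q C_in/(Q + kV) = 1.3031 mg/L; C(t) = C_ss + (C₀ − C_ss) e^(−a t).
C(25.8) = 1.3031 + (3.8669)·e^(−0.083721·25.8) = 1.3031 + (3.8669)·0.11533 = 1.7491 mg/L.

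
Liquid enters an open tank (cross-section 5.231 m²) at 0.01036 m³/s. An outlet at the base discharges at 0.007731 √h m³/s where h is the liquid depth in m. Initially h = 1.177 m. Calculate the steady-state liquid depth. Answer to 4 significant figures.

Volume balance on the tank: A dh/dt = Q_in − 0.007731 √h. At steady state dh/dt = 0:
Q_in = 0.007731 √h_ss ⇒ √h_ss = 0.01036/0.007731 = 1.34006.
h_ss = 1.34006² = 1.79576 m. (Since h₀ = 1.177 m < h_ss, the level will rise toward this value.)

1.796 m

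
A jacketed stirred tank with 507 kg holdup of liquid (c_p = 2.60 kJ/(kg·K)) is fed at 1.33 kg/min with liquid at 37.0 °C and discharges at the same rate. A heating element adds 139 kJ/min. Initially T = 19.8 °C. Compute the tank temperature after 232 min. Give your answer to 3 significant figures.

M c_p dT/dt = ṁ c_p (T_in − T) + Q̇.
Rearrange: dT/dt = (T_ss − T)/τ with τ = M/ṁ = 381.20 min and T_ss = T_in + Q̇/(ṁ c_p) = 77.197 °C.
T approaches T_ss exponentially: T(t) = T_ss + (T₀ − T_ss) e^(−t/τ).
T(232) = 77.197 + (-57.397)·e^(−232/381.20) = 77.197 + (-57.397)·0.54411 = 45.966 °C.

46.0 °C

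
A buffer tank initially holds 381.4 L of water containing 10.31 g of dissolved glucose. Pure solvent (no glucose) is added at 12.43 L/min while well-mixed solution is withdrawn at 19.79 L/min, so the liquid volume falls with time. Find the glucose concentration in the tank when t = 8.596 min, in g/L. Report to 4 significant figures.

Let m(t) be the amount of glucose. Volume: V(t) = V₀ + (Q_in − Q_out) t = 381.4 − 7.36000 t; V(8.596) = 318.133 L.
Species balance (pure solvent in): dm/dt = −Q_out · m/V(t).
Separate: dm/m = −Q_out dt/V(t) ⇒ ln(m/m₀) = −(Q_out/(Q_in−Q_out)) ln(V/V₀).
m = m₀ (V₀/V)^(Q_out/(Q_in−Q_out)) = 10.31 × (381.4/318.133)^(-2.68886) = 6.33073 g.
C = m/V = 6.33073/318.133 = 0.0198996 g/L.

0.01990 g/L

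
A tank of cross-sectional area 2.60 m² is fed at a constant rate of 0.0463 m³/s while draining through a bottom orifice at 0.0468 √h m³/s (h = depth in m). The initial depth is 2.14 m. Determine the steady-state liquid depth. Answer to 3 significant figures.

0.979 m

Level balance: A dh/dt = 0.0463 − 0.0468 √h. Setting dh/dt = 0:
Q_in = 0.0468 √h_ss ⇒ √h_ss = 0.0463/0.0468 = 0.98932.
h_ss = 0.98932² = 0.97875 m. (Since h₀ = 2.14 m > h_ss, the level will fall toward this value.)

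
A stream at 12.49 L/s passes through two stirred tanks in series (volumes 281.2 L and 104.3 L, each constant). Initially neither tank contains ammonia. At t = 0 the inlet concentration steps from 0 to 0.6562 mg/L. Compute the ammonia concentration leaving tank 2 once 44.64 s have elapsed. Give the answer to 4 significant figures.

Time constants: τᵢ = Vᵢ/Q for each well-mixed tank.
τ₁ = 281.2/12.49 = 22.5140 s; τ₂ = 104.3/12.49 = 8.35068 s.
Solving the cascade with C₁(0)=C₂(0)=0 gives C₂(t) = C_in[1 − (τ₁ e^(−t/τ₁) − τ₂ e^(−t/τ₂))/(τ₁ − τ₂)].
At t = 44.64: e^(−t/τ₁) = 0.137688, e^(−t/τ₂) = 0.00476875.
C₂ = 0.6562·[1 − (22.5140·0.137688 − 8.35068·0.00476875)/(14.1633)] = 0.6562·0.783943 = 0.514423 mg/L.

0.5144 mg/L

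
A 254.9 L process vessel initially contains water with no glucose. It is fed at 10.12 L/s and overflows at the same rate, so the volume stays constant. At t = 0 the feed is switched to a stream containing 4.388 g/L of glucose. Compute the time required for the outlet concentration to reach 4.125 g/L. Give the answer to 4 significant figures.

70.89 s

Mass balance on the solute (V constant): V dC/dt = Q(C_in − C), so τ = V/Q = 25.1877 s.
C(t) = C_in + (C₀ − C_in) e^(−t/τ). Set C = 4.125 and solve for t:
e^(−t/τ) = (C − C_in)/(C₀ − C_in) = (4.125 − 4.388)/(0 − 4.388) = 0.0599362
t = −τ ln(…) = 25.1877 × 2.81447 = 70.8903 s.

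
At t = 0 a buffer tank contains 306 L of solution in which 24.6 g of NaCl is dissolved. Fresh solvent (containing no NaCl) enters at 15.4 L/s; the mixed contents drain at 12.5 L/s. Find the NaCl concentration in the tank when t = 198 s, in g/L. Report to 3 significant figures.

Let m(t) be the amount of NaCl. Volume: V(t) = V₀ + (Q_in − Q_out) t = 306 + 2.9000 t; V(198) = 880.20 L.
Solute balance: dm/dt = 0 − Q_out C = −Q_out m/V(t).
dm/m = −Q_out dt/(V₀ + 2.9000 t); integrating gives ln(m/m₀) = −(Q_out/(Q_in−Q_out)) ln(V/V₀).
m = m₀ (V₀/V)^(Q_out/(Q_in−Q_out)) = 24.6 × (306/880.20)^(4.3103) = 0.25888 g.
C = m/V = 0.25888/880.20 = 0.00029411 g/L.

0.000294 g/L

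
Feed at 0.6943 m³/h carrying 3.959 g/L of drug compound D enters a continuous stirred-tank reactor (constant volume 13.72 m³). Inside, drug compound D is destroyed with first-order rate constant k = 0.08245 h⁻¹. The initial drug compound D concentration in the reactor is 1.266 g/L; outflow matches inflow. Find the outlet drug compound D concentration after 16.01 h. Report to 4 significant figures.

1.477 g/L

Species balance: V dC/dt = Q C_in − Q C − k V C.
This is linear with rate a = Q/V + k = 0.133055 h⁻¹.
C_ss = Q C_in/(Q + kV) = 1.50573 g/L; C(t) = C_ss + (C₀ − C_ss) e^(−a t).
C(16.01) = 1.50573 + (-0.239731)·e^(−0.133055·16.01) = 1.50573 + (-0.239731)·0.118812 = 1.47725 g/L.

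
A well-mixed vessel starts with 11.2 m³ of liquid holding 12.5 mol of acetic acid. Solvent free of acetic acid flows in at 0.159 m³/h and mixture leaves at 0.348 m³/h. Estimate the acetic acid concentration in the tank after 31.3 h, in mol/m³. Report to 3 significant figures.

Let m(t) be the amount of acetic acid. Volume: V(t) = V₀ + (Q_in − Q_out) t = 11.2 − 0.18900 t; V(31.3) = 5.2843 m³.
Species balance (pure solvent in): dm/dt = −Q_out · m/V(t).
dm/m = −Q_out dt/(V₀ − 0.18900 t); integrating gives ln(m/m₀) = −(Q_out/(Q_in−Q_out)) ln(V/V₀).
m = m₀ (V₀/V)^(Q_out/(Q_in−Q_out)) = 12.5 × (11.2/5.2843)^(-1.8413) = 3.1350 mol.
C = m/V = 3.1350/5.2843 = 0.59326 mol/m³.

0.593 mol/m³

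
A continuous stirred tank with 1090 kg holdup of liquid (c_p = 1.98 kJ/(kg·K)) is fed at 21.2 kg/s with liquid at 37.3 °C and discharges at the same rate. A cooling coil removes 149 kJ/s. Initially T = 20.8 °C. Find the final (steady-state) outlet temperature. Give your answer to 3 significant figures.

M c_p dT/dt = ṁ c_p (T_in − T) − Q̇.
At steady state dT/dt = 0 ⇒ T_ss = T_in − Q̇/(ṁ c_p) = 37.3 − 149/(21.2·1.98) = 33.750 °C.

33.8 °C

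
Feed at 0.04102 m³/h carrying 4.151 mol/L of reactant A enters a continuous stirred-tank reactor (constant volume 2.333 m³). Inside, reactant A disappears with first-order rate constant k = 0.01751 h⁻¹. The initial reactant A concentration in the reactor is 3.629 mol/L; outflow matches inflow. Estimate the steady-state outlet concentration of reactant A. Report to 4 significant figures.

2.080 mol/L

Accumulation = in − out − consumed: V dC/dt = Q C_in − Q C − k V C.
Steady state (dC/dt = 0): C_ss = Q C_in/(Q + kV) = C_in/(1 + kV/Q).
C_ss = 0.04102·4.151/(0.04102 + 0.01751·2.333) = 0.170274/0.0818708 = 2.07979 mol/L.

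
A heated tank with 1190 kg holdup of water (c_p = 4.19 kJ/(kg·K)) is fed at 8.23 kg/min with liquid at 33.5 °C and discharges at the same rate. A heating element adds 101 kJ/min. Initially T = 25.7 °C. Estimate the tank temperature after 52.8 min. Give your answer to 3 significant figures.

29.0 °C

M c_p dT/dt = ṁ c_p (T_in − T) + Q̇.
τ = M/ṁ = 144.59 min; T_ss = T_in + Q̇/(ṁ c_p) = 33.5 + 101/(8.23·4.19) = 36.429 °C.
T approaches T_ss exponentially: T(t) = T_ss + (T₀ − T_ss) e^(−t/τ).
T(52.8) = 36.429 + (-10.729)·e^(−52.8/144.59) = 36.429 + (-10.729)·0.69408 = 28.982 °C.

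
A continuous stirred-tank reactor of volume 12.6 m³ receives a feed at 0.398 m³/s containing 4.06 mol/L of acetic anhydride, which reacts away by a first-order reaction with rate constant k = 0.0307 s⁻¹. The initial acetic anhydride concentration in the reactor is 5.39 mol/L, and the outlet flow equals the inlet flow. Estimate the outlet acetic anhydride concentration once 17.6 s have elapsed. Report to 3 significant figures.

3.17 mol/L

Species balance: V dC/dt = Q C_in − Q C − k V C.
This is linear with rate a = Q/V + k = 0.062287 s⁻¹.
C_ss = Q C_in/(Q + kV) = 2.0589 mol/L; C(t) = C_ss + (C₀ − C_ss) e^(−a t).
C(17.6) = 2.0589 + (3.3311)·e^(−0.062287·17.6) = 2.0589 + (3.3311)·0.33412 = 3.1719 mol/L.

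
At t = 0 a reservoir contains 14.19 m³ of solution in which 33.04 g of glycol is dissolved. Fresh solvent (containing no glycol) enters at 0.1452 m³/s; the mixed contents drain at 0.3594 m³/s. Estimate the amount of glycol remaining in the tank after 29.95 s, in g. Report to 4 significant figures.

Let m(t) be the amount of glycol. Volume: V(t) = V₀ + (Q_in − Q_out) t = 14.19 − 0.214200 t; V(29.95) = 7.77471 m³.
Species balance (pure solvent in): dm/dt = −Q_out · m/V(t).
dm/m = −Q_out dt/(V₀ − 0.214200 t); integrating gives ln(m/m₀) = −(Q_out/(Q_in−Q_out)) ln(V/V₀).
m = m₀ (V₀/V)^(Q_out/(Q_in−Q_out)) = 33.04 × (14.19/7.77471)^(-1.67787) = 12.0397 g.

12.04 g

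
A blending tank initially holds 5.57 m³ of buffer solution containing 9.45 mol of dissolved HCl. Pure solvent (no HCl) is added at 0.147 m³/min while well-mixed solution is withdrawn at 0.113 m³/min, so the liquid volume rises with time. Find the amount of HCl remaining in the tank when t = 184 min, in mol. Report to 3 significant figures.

Let m(t) be the amount of HCl. Volume: V(t) = V₀ + (Q_in − Q_out) t = 5.57 + 0.034000 t; V(184) = 11.826 m³.
Species balance (pure solvent in): dm/dt = −Q_out · m/V(t).
Separate: dm/m = −Q_out dt/V(t) ⇒ ln(m/m₀) = −(Q_out/(Q_in−Q_out)) ln(V/V₀).
m = m₀ (V₀/V)^(Q_out/(Q_in−Q_out)) = 9.45 × (5.57/11.826)^(3.3235) = 0.77392 mol.

0.774 mol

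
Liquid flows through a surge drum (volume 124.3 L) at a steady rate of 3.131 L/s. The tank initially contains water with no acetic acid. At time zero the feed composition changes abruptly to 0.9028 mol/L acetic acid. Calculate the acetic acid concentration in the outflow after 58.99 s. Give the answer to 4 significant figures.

Accumulation = in − out for the solute gives V dC/dt = Q(C_in − C).
So dC/dt = (C_in − C)/τ with τ = V/Q = 124.3/3.131 = 39.6998 s.
C approaches C_in exponentially: C(t) = C_in + (C₀ − C_in) e^(−t/τ).
C(58.99) = 0.9028 + (0 − 0.9028)·e^(−58.99/39.6998) = 0.9028 + (-0.902800)·0.226298 = 0.698498 mol/L.

0.6985 mol/L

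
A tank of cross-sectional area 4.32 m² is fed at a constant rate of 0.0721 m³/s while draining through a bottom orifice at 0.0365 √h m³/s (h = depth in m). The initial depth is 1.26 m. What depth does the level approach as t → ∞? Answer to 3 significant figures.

A dh/dt = Q_in − 0.0365 √h. Steady state requires inflow = outflow:
Q_in = 0.0365 √h_ss ⇒ √h_ss = 0.0721/0.0365 = 1.9753.
h_ss = 1.9753² = 3.9020 m. (Since h₀ = 1.26 m < h_ss, the level will rise toward this value.)

3.90 m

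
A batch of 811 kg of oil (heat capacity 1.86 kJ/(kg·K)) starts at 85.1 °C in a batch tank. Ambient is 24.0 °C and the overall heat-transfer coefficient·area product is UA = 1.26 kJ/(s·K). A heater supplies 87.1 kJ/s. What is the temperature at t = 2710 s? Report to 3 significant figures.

Energy balance: M c_p dT/dt = −UA(T − T_amb) + Q̇.
dT/dt = (T_ss − T)/τ with T_ss = T_amb + Q̇/UA = 24.0 + 87.1/1.26 = 93.127 °C, τ = M c_p/UA = 811·1.86/1.26 = 1197.2 s.
This is linear first-order; T(t) = T_ss + (T₀ − T_ss) e^(−t/τ).
T(2710) = 93.127 + (-8.0270)·0.10397 = 92.292 °C.

92.3 °C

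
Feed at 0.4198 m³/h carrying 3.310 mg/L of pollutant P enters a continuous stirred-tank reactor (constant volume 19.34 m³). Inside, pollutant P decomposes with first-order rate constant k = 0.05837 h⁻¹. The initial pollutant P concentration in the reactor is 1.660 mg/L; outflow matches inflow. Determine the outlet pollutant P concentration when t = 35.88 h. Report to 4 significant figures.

0.9404 mg/L

V dC/dt = Q(C_in − C) − k V C.
dC/dt = (Q/V) C_in − (Q/V + k) C; effective rate a = Q/V + k = 0.0217063 + 0.05837 = 0.0800763 h⁻¹.
C_ss = Q C_in/(Q + kV) = 0.897243 mg/L; C(t) = C_ss + (C₀ − C_ss) e^(−a t).
C(35.88) = 0.897243 + (0.762757)·e^(−0.0800763·35.88) = 0.897243 + (0.762757)·0.0565213 = 0.940355 mg/L.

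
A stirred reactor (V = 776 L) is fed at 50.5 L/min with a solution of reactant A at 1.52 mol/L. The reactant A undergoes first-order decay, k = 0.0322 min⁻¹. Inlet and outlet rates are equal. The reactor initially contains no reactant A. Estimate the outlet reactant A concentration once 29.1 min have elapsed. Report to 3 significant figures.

V dC/dt = Q(C_in − C) − k V C.
dC/dt = (Q/V) C_in − (Q/V + k) C; effective rate a = Q/V + k = 0.065077 + 0.0322 = 0.097277 min⁻¹.
C_ss = Q C_in/(Q + kV) = 1.0169 mol/L; C(t) = C_ss + (C₀ − C_ss) e^(−a t).
C(29.1) = 1.0169 + (-1.0169)·e^(−0.097277·29.1) = 1.0169 + (-1.0169)·0.058967 = 0.95690 mol/L.

0.957 mol/L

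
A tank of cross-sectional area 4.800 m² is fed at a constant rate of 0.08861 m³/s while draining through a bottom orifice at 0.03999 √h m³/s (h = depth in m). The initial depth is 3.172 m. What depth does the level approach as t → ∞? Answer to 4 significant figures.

4.910 m

Volume balance on the tank: A dh/dt = Q_in − 0.03999 √h. At steady state dh/dt = 0:
Q_in = 0.03999 √h_ss ⇒ √h_ss = 0.08861/0.03999 = 2.21580.
h_ss = 2.21580² = 4.90979 m. (Since h₀ = 3.172 m < h_ss, the level will rise toward this value.)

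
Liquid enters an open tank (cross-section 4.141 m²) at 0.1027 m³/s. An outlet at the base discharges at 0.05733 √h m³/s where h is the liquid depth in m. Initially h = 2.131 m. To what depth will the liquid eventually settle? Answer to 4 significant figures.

3.209 m

Volume balance on the tank: A dh/dt = Q_in − 0.05733 √h. At steady state dh/dt = 0:
Q_in = 0.05733 √h_ss ⇒ √h_ss = 0.1027/0.05733 = 1.79138.
h_ss = 1.79138² = 3.20905 m. (Since h₀ = 2.131 m < h_ss, the level will rise toward this value.)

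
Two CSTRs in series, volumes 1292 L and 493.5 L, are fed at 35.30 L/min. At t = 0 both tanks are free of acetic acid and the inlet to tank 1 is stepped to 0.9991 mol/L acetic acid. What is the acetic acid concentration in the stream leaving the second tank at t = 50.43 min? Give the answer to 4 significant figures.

0.6083 mol/L

Each tank obeys Vᵢ dCᵢ/dt = Q(Cᵢ₋₁ − Cᵢ), so τᵢ = Vᵢ/Q.
τ₁ = 1292/35.30 = 36.6006 min; τ₂ = 493.5/35.30 = 13.9802 min.
Solving the cascade with C₁(0)=C₂(0)=0 gives C₂(t) = C_in[1 − (τ₁ e^(−t/τ₁) − τ₂ e^(−t/τ₂))/(τ₁ − τ₂)].
At t = 50.43: e^(−t/τ₁) = 0.252121, e^(−t/τ₂) = 0.0271263.
C₂ = 0.9991·[1 − (36.6006·0.252121 − 13.9802·0.0271263)/(22.6204)] = 0.9991·0.608825 = 0.608277 mol/L.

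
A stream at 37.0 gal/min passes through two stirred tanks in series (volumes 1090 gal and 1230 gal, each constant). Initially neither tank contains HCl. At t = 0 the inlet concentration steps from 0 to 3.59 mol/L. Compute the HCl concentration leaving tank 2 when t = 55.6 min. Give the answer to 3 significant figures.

Time constants: τᵢ = Vᵢ/Q for each well-mixed tank.
τ₁ = 1090/37.0 = 29.459 min; τ₂ = 1230/37.0 = 33.243 min.
Tank 1: C₁ = C_in(1 − e^(−t/τ₁)). Tank 2 (τ₁ ≠ τ₂): C₂ = C_in[1 − (τ₁ e^(−t/τ₁) − τ₂ e^(−t/τ₂))/(τ₁ − τ₂)].
At t = 55.6: e^(−t/τ₁) = 0.15147, e^(−t/τ₂) = 0.18777.
C₂ = 3.59·[1 − (29.459·0.15147 − 33.243·0.18777)/(-3.7838)] = 3.59·0.52961 = 1.9013 mol/L.

1.90 mol/L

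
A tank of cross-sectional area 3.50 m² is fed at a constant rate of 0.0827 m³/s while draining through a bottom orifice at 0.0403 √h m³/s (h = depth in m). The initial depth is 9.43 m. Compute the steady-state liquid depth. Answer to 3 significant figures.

4.21 m

Level balance: A dh/dt = 0.0827 − 0.0403 √h. Setting dh/dt = 0:
Q_in = 0.0403 √h_ss ⇒ √h_ss = 0.0827/0.0403 = 2.0521.
h_ss = 2.0521² = 4.2112 m. (Since h₀ = 9.43 m > h_ss, the level will fall toward this value.)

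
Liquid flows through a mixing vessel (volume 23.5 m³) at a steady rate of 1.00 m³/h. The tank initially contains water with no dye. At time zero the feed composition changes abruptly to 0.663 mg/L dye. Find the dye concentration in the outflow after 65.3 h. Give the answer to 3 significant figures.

Unsteady species balance (constant V, well mixed): V dC/dt = Q(C_in − C).
Rewrite as dC/dt + C/τ = C_in/τ, τ = V/Q = 23.500 h.
Integrating: C(t) = C_in + (C₀ − C_in) e^(−t/τ).
C(65.3) = 0.663 + (0 − 0.663)·e^(−65.3/23.500) = 0.663 + (-0.66300)·0.062118 = 0.62182 mg/L.

0.622 mg/L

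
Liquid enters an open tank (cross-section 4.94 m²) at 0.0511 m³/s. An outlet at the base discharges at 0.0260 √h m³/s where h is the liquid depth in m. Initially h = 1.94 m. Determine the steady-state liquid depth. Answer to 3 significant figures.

A dh/dt = Q_in − 0.0260 √h. Steady state requires inflow = outflow:
Q_in = 0.0260 √h_ss ⇒ √h_ss = 0.0511/0.0260 = 1.9654.
h_ss = 1.9654² = 3.8627 m. (Since h₀ = 1.94 m < h_ss, the level will rise toward this value.)

3.86 m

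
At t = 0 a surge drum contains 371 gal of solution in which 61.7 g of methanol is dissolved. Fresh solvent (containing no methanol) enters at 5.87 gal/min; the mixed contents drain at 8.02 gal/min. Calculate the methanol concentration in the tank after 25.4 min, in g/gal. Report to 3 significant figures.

0.108 g/gal

Total volume: dV/dt = Q_in − Q_out = -2.1500 gal/min, so V(t) = 371 − 2.1500 t and V(25.4) = 316.39 gal.
No methanol enters, so dm/dt = −Q_out · (m/V).
Separate: dm/m = −Q_out dt/V(t) ⇒ ln(m/m₀) = −(Q_out/(Q_in−Q_out)) ln(V/V₀).
m = m₀ (V₀/V)^(Q_out/(Q_in−Q_out)) = 61.7 × (371/316.39)^(-3.7302) = 34.067 g.
C = m/V = 34.067/316.39 = 0.10767 g/gal.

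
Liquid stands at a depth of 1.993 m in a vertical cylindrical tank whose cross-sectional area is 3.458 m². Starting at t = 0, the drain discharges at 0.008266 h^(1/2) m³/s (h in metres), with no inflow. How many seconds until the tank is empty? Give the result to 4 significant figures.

1181 s

With no inflow, A dh/dt = −0.008266 √h.
Separate and integrate: 2(√h − √h₀) = −(0.008266/A) t.
Tank is empty when √h = 0: t_empty = 2A√h₀/0.008266.
t_empty = 2·3.458·√1.993/0.008266 = 6.91600·1.41174/0.008266 = 1181.17 s.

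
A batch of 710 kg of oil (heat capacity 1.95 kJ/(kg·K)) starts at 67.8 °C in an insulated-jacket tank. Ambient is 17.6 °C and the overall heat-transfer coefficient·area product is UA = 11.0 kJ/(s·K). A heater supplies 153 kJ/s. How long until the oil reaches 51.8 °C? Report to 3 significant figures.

73.2 s

M c_p dT/dt = −UA(T − T_amb) + Q̇.
τ = M c_p/UA = 125.86 s; T_ss = T_amb + Q̇/UA = 17.6 + 153/11.0 = 31.509 °C.
T(t) = T_ss + (T₀ − T_ss)e^(−t/τ); set T = 51.8:
t = −τ ln[(T − T_ss)/(T₀ − T_ss)] = −125.86 · ln(0.55912) = 73.176 s.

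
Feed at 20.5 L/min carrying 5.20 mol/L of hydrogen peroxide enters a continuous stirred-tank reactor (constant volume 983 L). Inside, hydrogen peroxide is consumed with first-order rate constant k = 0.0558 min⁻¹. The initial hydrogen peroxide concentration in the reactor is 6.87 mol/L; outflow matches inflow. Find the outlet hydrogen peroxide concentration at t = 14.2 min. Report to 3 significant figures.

3.25 mol/L

Species balance: V dC/dt = Q C_in − Q C − k V C.
dC/dt = (Q/V) C_in − (Q/V + k) C; effective rate a = Q/V + k = 0.020855 + 0.0558 = 0.076655 min⁻¹.
C_ss = Q C_in/(Q + kV) = 1.4147 mol/L; C(t) = C_ss + (C₀ − C_ss) e^(−a t).
C(14.2) = 1.4147 + (5.4553)·e^(−0.076655·14.2) = 1.4147 + (5.4553)·0.33672 = 3.2516 mol/L.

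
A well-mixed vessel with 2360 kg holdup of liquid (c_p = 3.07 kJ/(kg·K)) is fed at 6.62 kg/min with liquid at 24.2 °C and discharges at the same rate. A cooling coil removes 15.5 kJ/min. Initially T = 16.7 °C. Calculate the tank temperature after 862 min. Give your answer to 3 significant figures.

First-law balance (no shaft work): M c_p dT/dt = ṁ c_p (T_in − T) − 15.5.
τ = M/ṁ = 356.50 min; T_ss = T_in − Q̇/(ṁ c_p) = 24.2 − 15.5/(6.62·3.07) = 23.437 °C.
T approaches T_ss exponentially: T(t) = T_ss + (T₀ − T_ss) e^(−t/τ).
T(862) = 23.437 + (-6.7373)·e^(−862/356.50) = 23.437 + (-6.7373)·0.089101 = 22.837 °C.

22.8 °C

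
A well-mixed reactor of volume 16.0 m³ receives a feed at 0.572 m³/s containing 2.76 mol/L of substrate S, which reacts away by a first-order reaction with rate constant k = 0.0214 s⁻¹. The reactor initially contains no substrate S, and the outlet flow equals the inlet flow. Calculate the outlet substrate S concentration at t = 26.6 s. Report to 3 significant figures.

1.35 mol/L

Accumulation = in − out − consumed: V dC/dt = Q C_in − Q C − k V C.
dC/dt = (Q/V) C_in − (Q/V + k) C; effective rate a = Q/V + k = 0.035750 + 0.0214 = 0.057150 s⁻¹.
C_ss = Q C_in/(Q + kV) = 1.7265 mol/L; C(t) = C_ss + (C₀ − C_ss) e^(−a t).
C(26.6) = 1.7265 + (-1.7265)·e^(−0.057150·26.6) = 1.7265 + (-1.7265)·0.21867 = 1.3490 mol/L.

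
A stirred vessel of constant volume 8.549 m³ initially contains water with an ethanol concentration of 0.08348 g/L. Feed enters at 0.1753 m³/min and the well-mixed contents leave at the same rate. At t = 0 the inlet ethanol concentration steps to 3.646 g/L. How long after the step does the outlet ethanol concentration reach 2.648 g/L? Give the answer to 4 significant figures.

Species balance: V dC/dt = Q(C_in − C) ⇒ τ = V/Q = 48.7678 min.
C(t) = C_in + (C₀ − C_in) e^(−t/τ). Set C = 2.648 and solve for t:
e^(−t/τ) = (C − C_in)/(C₀ − C_in) = (2.648 − 3.646)/(0.08348 − 3.646) = 0.280139
t = −τ ln(…) = 48.7678 × 1.27247 = 62.0556 min.

62.06 min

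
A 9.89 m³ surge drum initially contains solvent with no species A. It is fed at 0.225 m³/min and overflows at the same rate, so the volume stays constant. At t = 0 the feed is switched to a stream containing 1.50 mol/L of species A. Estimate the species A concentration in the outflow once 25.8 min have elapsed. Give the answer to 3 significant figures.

Mass balance on the solute (V constant): V dC/dt = Q(C_in − C).
Rewrite as dC/dt + C/τ = C_in/τ, τ = V/Q = 43.956 min.
This is linear first-order; C(t) = C_in + (C₀ − C_in) e^(−t/τ).
C(25.8) = 1.50 + (0 − 1.50)·e^(−25.8/43.956) = 1.50 + (-1.5000)·0.55602 = 0.66597 mol/L.

0.666 mol/L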